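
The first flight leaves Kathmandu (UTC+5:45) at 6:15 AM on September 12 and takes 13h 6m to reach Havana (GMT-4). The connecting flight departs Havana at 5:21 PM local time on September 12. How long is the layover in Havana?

7 hours 45 minutes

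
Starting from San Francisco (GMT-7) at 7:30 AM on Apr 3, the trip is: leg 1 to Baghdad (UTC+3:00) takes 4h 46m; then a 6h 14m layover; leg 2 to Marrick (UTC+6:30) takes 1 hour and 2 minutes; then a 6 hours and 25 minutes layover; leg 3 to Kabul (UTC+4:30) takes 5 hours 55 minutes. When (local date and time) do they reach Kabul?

7:22 PM on April 4

Convert departure to UTC: 7:30 AM + 7:00 = 2:30 PM UTC on Apr 3.
Add 4 hours 46 minutes leg 1 → 7:16 PM UTC.
Add 6 hours and 14 minutes layover in Baghdad → 1:30 AM UTC (Apr 4).
Add 1 hour and 2 minutes leg 2 → 2:32 AM UTC.
Add 6 hours 25 minutes layover in Marrick → 8:57 AM UTC.
Add 5 hours 55 minutes leg 3 → 2:52 PM UTC.
Kabul is UTC+4:30, so local arrival = 2:52 PM + 4:30 = 7:22 PM on Apr 4.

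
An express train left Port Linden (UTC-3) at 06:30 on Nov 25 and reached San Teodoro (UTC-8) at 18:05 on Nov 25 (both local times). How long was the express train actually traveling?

San Teodoro is 5:00 behind Port Linden.
Clock-face elapsed time (ignoring zones) is 11 hours 35 minutes.
Actual elapsed = 11 hours 35 minutes + 5:00 = 16 hours 35 minutes.

16 hours 35 minutes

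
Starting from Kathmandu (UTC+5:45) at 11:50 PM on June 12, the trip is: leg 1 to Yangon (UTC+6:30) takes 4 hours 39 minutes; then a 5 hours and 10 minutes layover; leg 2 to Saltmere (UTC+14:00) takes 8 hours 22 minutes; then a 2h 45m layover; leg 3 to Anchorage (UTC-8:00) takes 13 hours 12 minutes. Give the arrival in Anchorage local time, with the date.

Convert departure to UTC: 11:50 PM − 5:45 = 6:05 PM UTC on Jun 12.
Add 4 hours 39 minutes leg 1 → 10:44 PM UTC.
Add 5 hours 10 minutes layover in Yangon → 3:54 AM UTC (Jun 13).
Add 8 hours 22 minutes leg 2 → 12:16 PM UTC.
Add 2 hours 45 minutes layover in Saltmere → 3:01 PM UTC.
Add 13 hours and 12 minutes leg 3 → 4:13 AM UTC (Jun 14).
Anchorage is UTC−8:00, so local arrival = 4:13 AM − 8:00 = 8:13 PM on Jun 13.

8:13 PM on June 13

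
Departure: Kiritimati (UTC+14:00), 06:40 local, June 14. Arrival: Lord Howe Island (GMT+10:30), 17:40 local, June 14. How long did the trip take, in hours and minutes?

Departure in UTC: 06:40 − 14:00 = 16:40 on Jun 13.
Arrival in UTC: 17:40 − 10:30 = 07:10 on Jun 14.
Elapsed = 07:10 − 16:40 (+1 day) = 14 hours 30 minutes.

14 hours 30 minutes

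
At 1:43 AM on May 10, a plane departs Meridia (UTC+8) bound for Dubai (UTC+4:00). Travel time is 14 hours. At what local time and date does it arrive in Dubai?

11:43 AM on May 10

Dubai is 4:00 behind Meridia.
After 14 hours it is 3:43 PM in Meridia.
Shift by the zone difference: 3:43 PM − 4:00 = 11:43 AM on May 10 in Dubai.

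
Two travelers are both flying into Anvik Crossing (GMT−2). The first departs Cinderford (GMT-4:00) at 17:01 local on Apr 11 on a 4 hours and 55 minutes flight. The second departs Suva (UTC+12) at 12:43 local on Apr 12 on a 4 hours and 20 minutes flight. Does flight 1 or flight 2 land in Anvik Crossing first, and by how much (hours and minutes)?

Flight 1 in UTC: 17:01 + 4:00 = 21:01 on Apr 11.
+4 hours 55 minutes → arrive 01:56 UTC on Apr 12.
Flight 2 in UTC: 12:43 − 12:00 = 00:43 on Apr 12.
+4 hours 20 minutes → arrive 05:03 UTC on Apr 12.
Flight 1 lands earlier by 3 hours 7 minutes.

the first, by 3 hours 7 minutes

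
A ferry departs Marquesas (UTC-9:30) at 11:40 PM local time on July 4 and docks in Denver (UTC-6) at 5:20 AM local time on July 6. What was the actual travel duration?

Departure in UTC: 11:40 PM + 9:30 = 9:10 AM on Jul 5.
Arrival in UTC: 5:20 AM + 6:00 = 11:20 AM on Jul 6.
Elapsed = 11:20 AM − 9:10 AM (+1 day) = 26 hours 10 minutes.

26 hours 10 minutes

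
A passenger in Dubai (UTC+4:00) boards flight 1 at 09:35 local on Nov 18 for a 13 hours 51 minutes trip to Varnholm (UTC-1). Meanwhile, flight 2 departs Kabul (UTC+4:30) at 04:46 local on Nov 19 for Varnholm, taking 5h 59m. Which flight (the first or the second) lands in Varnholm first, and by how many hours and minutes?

the first, by 10 hours 49 minutes

Flight 1 in UTC: 09:35 − 4:00 = 05:35 on Nov 18.
+13 hours and 51 minutes → arrive 19:26 UTC on Nov 18.
Flight 2 in UTC: 04:46 − 4:30 = 00:16 on Nov 19.
+5 hours and 59 minutes → arrive 06:15 UTC on Nov 19.
Flight 1 lands earlier by 10 hours 49 minutes.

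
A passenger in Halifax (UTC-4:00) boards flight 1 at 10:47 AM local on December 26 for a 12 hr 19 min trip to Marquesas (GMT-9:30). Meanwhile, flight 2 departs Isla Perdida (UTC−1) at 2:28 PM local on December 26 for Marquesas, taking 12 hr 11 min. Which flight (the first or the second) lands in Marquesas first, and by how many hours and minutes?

the first, by 33 minutes

Flight 1 in UTC: 10:47 AM + 4:00 = 2:47 PM on Dec 26.
+12 hours 19 minutes → arrive 3:06 AM UTC on Dec 27.
Flight 2 in UTC: 2:28 PM + 1:00 = 3:28 PM on Dec 26.
+12 hours 11 minutes → arrive 3:39 AM UTC on Dec 27.
Flight 1 lands earlier by 33 minutes.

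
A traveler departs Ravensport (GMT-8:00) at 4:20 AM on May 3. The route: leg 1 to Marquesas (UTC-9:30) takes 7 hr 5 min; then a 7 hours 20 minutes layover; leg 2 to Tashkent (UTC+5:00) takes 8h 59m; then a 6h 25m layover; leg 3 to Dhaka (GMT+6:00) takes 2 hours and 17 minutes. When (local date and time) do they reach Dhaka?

2:26 AM on May 5

Convert departure to UTC: 4:20 AM + 8:00 = 12:20 PM UTC on May 3.
Add 7 hours 5 minutes leg 1 → 7:25 PM UTC.
Add 7 hours and 20 minutes layover in Marquesas → 2:45 AM UTC (May 4).
Add 8 hours 59 minutes leg 2 → 11:44 AM UTC.
Add 6 hours and 25 minutes layover in Tashkent → 6:09 PM UTC.
Add 2 hours and 17 minutes leg 3 → 8:26 PM UTC.
Dhaka is UTC+6:00, so local arrival = 8:26 PM + 6:00 = 2:26 AM on May 5.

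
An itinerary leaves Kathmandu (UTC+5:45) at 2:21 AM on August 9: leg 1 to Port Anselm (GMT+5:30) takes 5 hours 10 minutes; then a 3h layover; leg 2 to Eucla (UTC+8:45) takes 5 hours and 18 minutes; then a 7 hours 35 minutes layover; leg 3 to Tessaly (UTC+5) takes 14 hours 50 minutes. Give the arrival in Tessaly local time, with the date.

Convert departure to UTC: 2:21 AM − 5:45 = 8:36 PM UTC on Aug 8.
Add 5 hours and 10 minutes leg 1 → 1:46 AM UTC (Aug 9).
Add 3 hours layover in Port Anselm → 4:46 AM UTC.
Add 5 hours 18 minutes leg 2 → 10:04 AM UTC.
Add 7 hours 35 minutes layover in Eucla → 5:39 PM UTC.
Add 14 hours 50 minutes leg 3 → 8:29 AM UTC (Aug 10).
Tessaly is UTC+5:00, so local arrival = 8:29 AM + 5:00 = 1:29 PM on Aug 10.

1:29 PM on Aug 10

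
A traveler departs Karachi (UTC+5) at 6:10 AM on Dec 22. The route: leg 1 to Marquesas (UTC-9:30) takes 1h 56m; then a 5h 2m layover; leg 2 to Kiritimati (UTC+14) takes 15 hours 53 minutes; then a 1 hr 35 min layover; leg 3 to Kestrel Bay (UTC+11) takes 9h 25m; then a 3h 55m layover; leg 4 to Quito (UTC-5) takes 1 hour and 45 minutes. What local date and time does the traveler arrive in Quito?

Convert departure to UTC: 6:10 AM − 5:00 = 1:10 AM UTC on Dec 22.
Add 1 hour and 56 minutes leg 1 → 3:06 AM UTC.
Add 5 hours 2 minutes layover in Marquesas → 8:08 AM UTC.
Add 15 hours and 53 minutes leg 2 → 12:01 AM UTC (Dec 23).
Add 1 hour and 35 minutes layover in Kiritimati → 1:36 AM UTC.
Add 9 hours 25 minutes leg 3 → 11:01 AM UTC.
Add 3 hours and 55 minutes layover in Kestrel Bay → 2:56 PM UTC.
Add 1 hour and 45 minutes leg 4 → 4:41 PM UTC.
Quito is UTC−5:00, so local arrival = 4:41 PM − 5:00 = 11:41 AM on Dec 23.

11:41 AM on December 23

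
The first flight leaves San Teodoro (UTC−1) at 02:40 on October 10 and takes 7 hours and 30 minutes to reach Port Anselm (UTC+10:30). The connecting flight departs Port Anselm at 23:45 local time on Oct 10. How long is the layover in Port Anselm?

2 hours 5 minutes

Convert departure to UTC: 02:40 + 1:00 = 03:40 UTC on Oct 10.
Add 7 hours 30 minutes flight time → 11:10 UTC.
Port Anselm is UTC+10:30, so local arrival = 11:10 + 10:30 = 21:40 on Oct 10.
Layover = 23:45 − 21:40 = 2 hours 5 minutes.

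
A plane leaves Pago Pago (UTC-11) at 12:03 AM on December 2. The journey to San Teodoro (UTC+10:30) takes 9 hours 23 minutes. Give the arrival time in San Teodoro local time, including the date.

Convert departure to UTC: 12:03 AM + 11:00 = 11:03 AM UTC on Dec 2.
Add 9 hours 23 minutes travel time → 8:26 PM UTC.
San Teodoro is UTC+10:30, so local arrival = 8:26 PM + 10:30 = 6:56 AM on Dec 3.

6:56 AM on December 3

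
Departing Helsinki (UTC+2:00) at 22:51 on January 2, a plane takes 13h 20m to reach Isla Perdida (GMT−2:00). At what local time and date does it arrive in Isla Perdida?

08:11 on January 3

Isla Perdida is 4:00 behind Helsinki.
After 13 hours and 20 minutes it is 12:11 (Jan 3) in Helsinki.
Shift by the zone difference: 12:11 − 4:00 = 08:11 on Jan 3 in Isla Perdida.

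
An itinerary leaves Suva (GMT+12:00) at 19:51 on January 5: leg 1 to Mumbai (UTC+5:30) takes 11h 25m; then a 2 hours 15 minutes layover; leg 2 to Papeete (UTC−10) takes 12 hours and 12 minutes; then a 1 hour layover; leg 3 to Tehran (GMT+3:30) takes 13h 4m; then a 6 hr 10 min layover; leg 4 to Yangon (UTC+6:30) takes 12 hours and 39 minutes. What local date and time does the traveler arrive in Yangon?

Convert departure to UTC: 19:51 − 12:00 = 07:51 UTC on Jan 5.
Add 11 hours 25 minutes leg 1 → 19:16 UTC.
Add 2 hours 15 minutes layover in Mumbai → 21:31 UTC.
Add 12 hours 12 minutes leg 2 → 09:43 UTC (Jan 6).
Add 1 hour layover in Papeete → 10:43 UTC.
Add 13 hours 4 minutes leg 3 → 23:47 UTC.
Add 6 hours 10 minutes layover in Tehran → 05:57 UTC (Jan 7).
Add 12 hours 39 minutes leg 4 → 18:36 UTC.
Yangon is UTC+6:30, so local arrival = 18:36 + 6:30 = 01:06 on Jan 8.

01:06 on January 8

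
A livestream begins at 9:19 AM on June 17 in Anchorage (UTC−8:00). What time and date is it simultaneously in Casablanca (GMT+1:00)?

In UTC: 9:19 AM + 8:00 = 5:19 PM on Jun 17.
Casablanca is UTC+1:00: 5:19 PM + 1:00 = 6:19 PM on Jun 17.

6:19 PM on June 17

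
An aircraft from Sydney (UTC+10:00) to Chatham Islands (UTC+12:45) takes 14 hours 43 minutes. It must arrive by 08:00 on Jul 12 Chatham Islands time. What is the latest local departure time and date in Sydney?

Target arrival in UTC: 08:00 − 12:45 = 19:15 on Jul 11.
Subtract 14 hours and 43 minutes → departure 04:32 UTC on Jul 11.
Sydney is UTC+10:00: 04:32 + 10:00 = 14:32 on Jul 11.

14:32 on July 11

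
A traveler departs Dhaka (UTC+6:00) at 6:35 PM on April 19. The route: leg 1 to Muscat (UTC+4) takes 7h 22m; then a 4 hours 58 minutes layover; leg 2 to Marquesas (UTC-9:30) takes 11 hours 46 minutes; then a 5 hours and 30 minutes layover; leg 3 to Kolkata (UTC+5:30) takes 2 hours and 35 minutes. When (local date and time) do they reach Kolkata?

Convert departure to UTC: 6:35 PM − 6:00 = 12:35 PM UTC on Apr 19.
Add 7 hours and 22 minutes leg 1 → 7:57 PM UTC.
Add 4 hours and 58 minutes layover in Muscat → 12:55 AM UTC (Apr 20).
Add 11 hours and 46 minutes leg 2 → 12:41 PM UTC.
Add 5 hours 30 minutes layover in Marquesas → 6:11 PM UTC.
Add 2 hours 35 minutes leg 3 → 8:46 PM UTC.
Kolkata is UTC+5:30, so local arrival = 8:46 PM + 5:30 = 2:16 AM on Apr 21.

2:16 AM on April 21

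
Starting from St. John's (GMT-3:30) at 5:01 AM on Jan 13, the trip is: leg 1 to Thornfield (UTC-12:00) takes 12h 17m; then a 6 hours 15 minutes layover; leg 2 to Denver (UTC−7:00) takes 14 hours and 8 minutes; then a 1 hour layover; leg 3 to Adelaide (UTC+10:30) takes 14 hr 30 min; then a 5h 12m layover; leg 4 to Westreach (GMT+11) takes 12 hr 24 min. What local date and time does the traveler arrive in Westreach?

Convert departure to UTC: 5:01 AM + 3:30 = 8:31 AM UTC on Jan 13.
Add 12 hours 17 minutes leg 1 → 8:48 PM UTC.
Add 6 hours 15 minutes layover in Thornfield → 3:03 AM UTC (Jan 14).
Add 14 hours 8 minutes leg 2 → 5:11 PM UTC.
Add 1 hour layover in Denver → 6:11 PM UTC.
Add 14 hours 30 minutes leg 3 → 8:41 AM UTC (Jan 15).
Add 5 hours and 12 minutes layover in Adelaide → 1:53 PM UTC.
Add 12 hours 24 minutes leg 4 → 2:17 AM UTC (Jan 16).
Westreach is UTC+11:00, so local arrival = 2:17 AM + 11:00 = 1:17 PM on Jan 16.

1:17 PM on January 16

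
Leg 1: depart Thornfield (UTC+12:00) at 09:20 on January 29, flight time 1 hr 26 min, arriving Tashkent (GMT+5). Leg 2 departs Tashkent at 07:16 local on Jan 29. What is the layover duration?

3 hours 30 minutes

Convert departure to UTC: 09:20 − 12:00 = 21:20 UTC on Jan 28.
Add 1 hour and 26 minutes flight time → 22:46 UTC.
Tashkent is UTC+5:00, so local arrival = 22:46 + 5:00 = 03:46 on Jan 29.
Layover = 07:16 − 03:46 = 3 hours 30 minutes.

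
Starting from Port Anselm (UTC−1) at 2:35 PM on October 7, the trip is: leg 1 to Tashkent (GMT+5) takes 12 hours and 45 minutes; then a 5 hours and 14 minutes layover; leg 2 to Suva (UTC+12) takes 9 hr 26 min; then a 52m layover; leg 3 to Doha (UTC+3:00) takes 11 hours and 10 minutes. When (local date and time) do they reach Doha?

10:02 AM on October 9

Convert departure to UTC: 2:35 PM + 1:00 = 3:35 PM UTC on Oct 7.
Add 12 hours 45 minutes leg 1 → 4:20 AM UTC (Oct 8).
Add 5 hours 14 minutes layover in Tashkent → 9:34 AM UTC.
Add 9 hours and 26 minutes leg 2 → 7:00 PM UTC.
Add 52 minutes layover in Suva → 7:52 PM UTC.
Add 11 hours 10 minutes leg 3 → 7:02 AM UTC (Oct 9).
Doha is UTC+3:00, so local arrival = 7:02 AM + 3:00 = 10:02 AM on Oct 9.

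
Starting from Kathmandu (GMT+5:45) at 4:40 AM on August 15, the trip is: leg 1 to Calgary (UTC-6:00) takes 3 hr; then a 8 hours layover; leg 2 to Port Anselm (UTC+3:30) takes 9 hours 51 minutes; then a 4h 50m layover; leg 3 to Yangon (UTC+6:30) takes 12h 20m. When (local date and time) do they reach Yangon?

7:26 PM on August 16

Convert departure to UTC: 4:40 AM − 5:45 = 10:55 PM UTC on Aug 14.
Add 3 hours leg 1 → 1:55 AM UTC (Aug 15).
Add 8 hours layover in Calgary → 9:55 AM UTC.
Add 9 hours 51 minutes leg 2 → 7:46 PM UTC.
Add 4 hours 50 minutes layover in Port Anselm → 12:36 AM UTC (Aug 16).
Add 12 hours 20 minutes leg 3 → 12:56 PM UTC.
Yangon is UTC+6:30, so local arrival = 12:56 PM + 6:30 = 7:26 PM on Aug 16.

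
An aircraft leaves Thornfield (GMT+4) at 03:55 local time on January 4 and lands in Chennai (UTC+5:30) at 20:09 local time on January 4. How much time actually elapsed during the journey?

14 hours 44 minutes

Chennai is 1:30 ahead of Thornfield.
Clock-face elapsed time (ignoring zones) is 16 hours 14 minutes.
Actual elapsed = 16 hours 14 minutes − 1:30 = 14 hours 44 minutes.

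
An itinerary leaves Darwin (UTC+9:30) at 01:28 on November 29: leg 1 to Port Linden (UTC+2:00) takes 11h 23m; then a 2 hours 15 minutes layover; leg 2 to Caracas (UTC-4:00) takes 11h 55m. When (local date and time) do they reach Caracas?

13:31 on November 29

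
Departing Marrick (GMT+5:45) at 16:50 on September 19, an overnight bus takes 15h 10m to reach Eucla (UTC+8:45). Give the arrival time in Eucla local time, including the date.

Convert departure to UTC: 16:50 − 5:45 = 11:05 UTC on Sep 19.
Add 15 hours 10 minutes travel time → 02:15 UTC (Sep 20).
Eucla is UTC+8:45, so local arrival = 02:15 + 8:45 = 11:00 on Sep 20.

11:00 on Sep 20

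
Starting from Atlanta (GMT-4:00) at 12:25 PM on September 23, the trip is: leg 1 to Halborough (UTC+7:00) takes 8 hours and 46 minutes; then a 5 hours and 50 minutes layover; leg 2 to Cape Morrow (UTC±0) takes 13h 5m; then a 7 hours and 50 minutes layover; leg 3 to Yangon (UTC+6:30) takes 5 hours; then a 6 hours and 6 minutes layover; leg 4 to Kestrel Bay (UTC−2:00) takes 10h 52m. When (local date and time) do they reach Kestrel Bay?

11:54 PM on Sep 25

Convert departure to UTC: 12:25 PM + 4:00 = 4:25 PM UTC on Sep 23.
Add 8 hours 46 minutes leg 1 → 1:11 AM UTC (Sep 24).
Add 5 hours 50 minutes layover in Halborough → 7:01 AM UTC.
Add 13 hours and 5 minutes leg 2 → 8:06 PM UTC.
Add 7 hours and 50 minutes layover in Cape Morrow → 3:56 AM UTC (Sep 25).
Add 5 hours leg 3 → 8:56 AM UTC.
Add 6 hours and 6 minutes layover in Yangon → 3:02 PM UTC.
Add 10 hours 52 minutes leg 4 → 1:54 AM UTC (Sep 26).
Kestrel Bay is UTC−2:00, so local arrival = 1:54 AM − 2:00 = 11:54 PM on Sep 25.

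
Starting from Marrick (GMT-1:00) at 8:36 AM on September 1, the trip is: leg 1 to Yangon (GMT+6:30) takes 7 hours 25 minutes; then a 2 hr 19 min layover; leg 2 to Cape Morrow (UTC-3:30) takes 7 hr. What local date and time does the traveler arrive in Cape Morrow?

Convert departure to UTC: 8:36 AM + 1:00 = 9:36 AM UTC on Sep 1.
Add 7 hours and 25 minutes leg 1 → 5:01 PM UTC.
Add 2 hours 19 minutes layover in Yangon → 7:20 PM UTC.
Add 7 hours leg 2 → 2:20 AM UTC (Sep 2).
Cape Morrow is UTC−3:30, so local arrival = 2:20 AM − 3:30 = 10:50 PM on Sep 1.

10:50 PM on Sep 1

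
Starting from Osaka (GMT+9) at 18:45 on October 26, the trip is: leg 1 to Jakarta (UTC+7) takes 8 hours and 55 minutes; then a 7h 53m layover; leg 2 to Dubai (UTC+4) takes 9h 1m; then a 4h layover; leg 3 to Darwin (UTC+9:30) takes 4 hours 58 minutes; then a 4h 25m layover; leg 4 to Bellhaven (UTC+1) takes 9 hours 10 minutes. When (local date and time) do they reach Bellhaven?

Convert departure to UTC: 18:45 − 9:00 = 09:45 UTC on Oct 26.
Add 8 hours 55 minutes leg 1 → 18:40 UTC.
Add 7 hours and 53 minutes layover in Jakarta → 02:33 UTC (Oct 27).
Add 9 hours 1 minute leg 2 → 11:34 UTC.
Add 4 hours layover in Dubai → 15:34 UTC.
Add 4 hours 58 minutes leg 3 → 20:32 UTC.
Add 4 hours 25 minutes layover in Darwin → 00:57 UTC (Oct 28).
Add 9 hours and 10 minutes leg 4 → 10:07 UTC.
Bellhaven is UTC+1:00, so local arrival = 10:07 + 1:00 = 11:07 on Oct 28.

11:07 on October 28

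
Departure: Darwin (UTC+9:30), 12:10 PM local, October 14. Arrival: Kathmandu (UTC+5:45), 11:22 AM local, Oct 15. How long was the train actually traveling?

Departure in UTC: 12:10 PM − 9:30 = 2:40 AM on Oct 14.
Arrival in UTC: 11:22 AM − 5:45 = 5:37 AM on Oct 15.
Elapsed = 5:37 AM − 2:40 AM (+1 day) = 26 hours 57 minutes.

26 hours 57 minutes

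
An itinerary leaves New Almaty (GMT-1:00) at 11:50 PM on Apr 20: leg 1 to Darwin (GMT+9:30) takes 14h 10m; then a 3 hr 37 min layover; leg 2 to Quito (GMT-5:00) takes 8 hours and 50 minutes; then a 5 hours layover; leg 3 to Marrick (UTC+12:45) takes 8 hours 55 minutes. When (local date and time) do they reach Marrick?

6:07 AM on April 23

Convert departure to UTC: 11:50 PM + 1:00 = 12:50 AM UTC on Apr 21.
Add 14 hours 10 minutes leg 1 → 3:00 PM UTC.
Add 3 hours 37 minutes layover in Darwin → 6:37 PM UTC.
Add 8 hours 50 minutes leg 2 → 3:27 AM UTC (Apr 22).
Add 5 hours layover in Quito → 8:27 AM UTC.
Add 8 hours 55 minutes leg 3 → 5:22 PM UTC.
Marrick is UTC+12:45, so local arrival = 5:22 PM + 12:45 = 6:07 AM on Apr 23.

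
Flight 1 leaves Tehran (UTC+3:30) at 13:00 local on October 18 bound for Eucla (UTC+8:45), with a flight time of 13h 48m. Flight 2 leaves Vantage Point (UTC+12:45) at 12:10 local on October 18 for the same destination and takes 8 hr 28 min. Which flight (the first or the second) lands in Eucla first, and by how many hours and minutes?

the second, by 15 hours 25 minutes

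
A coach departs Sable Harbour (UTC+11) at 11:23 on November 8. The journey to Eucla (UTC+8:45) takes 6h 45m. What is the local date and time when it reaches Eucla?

Convert departure to UTC: 11:23 − 11:00 = 00:23 UTC on Nov 8.
Add 6 hours and 45 minutes travel time → 07:08 UTC.
Eucla is UTC+8:45, so local arrival = 07:08 + 8:45 = 15:53 on Nov 8.

15:53 on November 8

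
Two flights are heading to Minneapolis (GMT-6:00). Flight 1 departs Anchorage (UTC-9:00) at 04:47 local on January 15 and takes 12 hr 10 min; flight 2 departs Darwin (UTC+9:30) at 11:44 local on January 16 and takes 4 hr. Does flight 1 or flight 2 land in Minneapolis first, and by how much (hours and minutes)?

the first, by 4 hours 17 minutes

Flight 1 in UTC: 04:47 + 9:00 = 13:47 on Jan 15.
+12 hours and 10 minutes → arrive 01:57 UTC on Jan 16.
Flight 2 in UTC: 11:44 − 9:30 = 02:14 on Jan 16.
+4 hours → arrive 06:14 UTC on Jan 16.
Flight 1 lands earlier by 4 hours 17 minutes.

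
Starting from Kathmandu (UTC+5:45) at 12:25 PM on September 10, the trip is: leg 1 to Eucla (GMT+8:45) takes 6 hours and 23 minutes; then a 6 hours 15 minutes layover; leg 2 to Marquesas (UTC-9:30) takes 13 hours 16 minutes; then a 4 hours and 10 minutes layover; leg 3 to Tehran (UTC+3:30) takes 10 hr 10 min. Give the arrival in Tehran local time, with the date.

Convert departure to UTC: 12:25 PM − 5:45 = 6:40 AM UTC on Sep 10.
Add 6 hours and 23 minutes leg 1 → 1:03 PM UTC.
Add 6 hours and 15 minutes layover in Eucla → 7:18 PM UTC.
Add 13 hours 16 minutes leg 2 → 8:34 AM UTC (Sep 11).
Add 4 hours and 10 minutes layover in Marquesas → 12:44 PM UTC.
Add 10 hours and 10 minutes leg 3 → 10:54 PM UTC.
Tehran is UTC+3:30, so local arrival = 10:54 PM + 3:30 = 2:24 AM on Sep 12.

2:24 AM on September 12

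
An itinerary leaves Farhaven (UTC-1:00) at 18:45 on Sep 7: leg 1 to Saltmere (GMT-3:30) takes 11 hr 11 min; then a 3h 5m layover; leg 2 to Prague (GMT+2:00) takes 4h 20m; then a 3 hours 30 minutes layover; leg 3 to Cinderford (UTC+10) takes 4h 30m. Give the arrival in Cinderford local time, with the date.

08:21 on Sep 9

Convert departure to UTC: 18:45 + 1:00 = 19:45 UTC on Sep 7.
Add 11 hours and 11 minutes leg 1 → 06:56 UTC (Sep 8).
Add 3 hours and 5 minutes layover in Saltmere → 10:01 UTC.
Add 4 hours and 20 minutes leg 2 → 14:21 UTC.
Add 3 hours and 30 minutes layover in Prague → 17:51 UTC.
Add 4 hours 30 minutes leg 3 → 22:21 UTC.
Cinderford is UTC+10:00, so local arrival = 22:21 + 10:00 = 08:21 on Sep 9.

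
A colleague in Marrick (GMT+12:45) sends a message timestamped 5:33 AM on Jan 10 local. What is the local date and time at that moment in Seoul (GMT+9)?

In UTC: 5:33 AM − 12:45 = 4:48 PM on Jan 9.
Seoul is UTC+9:00: 4:48 PM + 9:00 = 1:48 AM on Jan 10.

1:48 AM on January 10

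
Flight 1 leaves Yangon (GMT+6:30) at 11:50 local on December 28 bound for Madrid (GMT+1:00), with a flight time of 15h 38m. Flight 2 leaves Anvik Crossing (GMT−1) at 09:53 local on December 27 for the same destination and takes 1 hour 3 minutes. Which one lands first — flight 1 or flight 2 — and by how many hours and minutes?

the second, by 33 hours 2 minutes

Flight 1 in UTC: 11:50 − 6:30 = 05:20 on Dec 28.
+15 hours 38 minutes → arrive 20:58 UTC on Dec 28.
Flight 2 in UTC: 09:53 + 1:00 = 10:53 on Dec 27.
+1 hour 3 minutes → arrive 11:56 UTC on Dec 27.
Flight 2 lands earlier by 33 hours 2 minutes.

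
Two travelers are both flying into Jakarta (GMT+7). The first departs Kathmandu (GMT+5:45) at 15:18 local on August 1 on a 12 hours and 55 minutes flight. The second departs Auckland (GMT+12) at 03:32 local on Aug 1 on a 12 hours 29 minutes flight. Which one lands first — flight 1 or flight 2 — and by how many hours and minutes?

the second, by 18 hours 27 minutes

Flight 1 in UTC: 15:18 − 5:45 = 09:33 on Aug 1.
+12 hours and 55 minutes → arrive 22:28 UTC on Aug 1.
Flight 2 in UTC: 03:32 − 12:00 = 15:32 on Jul 31.
+12 hours and 29 minutes → arrive 04:01 UTC on Aug 1.
Flight 2 lands earlier by 18 hours 27 minutes.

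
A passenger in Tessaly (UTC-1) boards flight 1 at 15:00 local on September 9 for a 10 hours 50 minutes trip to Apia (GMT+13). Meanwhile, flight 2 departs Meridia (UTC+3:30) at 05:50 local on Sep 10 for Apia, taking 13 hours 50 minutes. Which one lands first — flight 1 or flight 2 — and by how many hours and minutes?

Flight 1 in UTC: 15:00 + 1:00 = 16:00 on Sep 9.
+10 hours 50 minutes → arrive 02:50 UTC on Sep 10.
Flight 2 in UTC: 05:50 − 3:30 = 02:20 on Sep 10.
+13 hours 50 minutes → arrive 16:10 UTC on Sep 10.
Flight 1 lands earlier by 13 hours 20 minutes.

the first, by 13 hours 20 minutes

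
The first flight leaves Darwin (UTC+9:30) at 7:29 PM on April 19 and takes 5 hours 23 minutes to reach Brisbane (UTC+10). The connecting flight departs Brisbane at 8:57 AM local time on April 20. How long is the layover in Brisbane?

7 hours 35 minutes

Convert departure to UTC: 7:29 PM − 9:30 = 9:59 AM UTC on Apr 19.
Add 5 hours 23 minutes flight time → 3:22 PM UTC.
Brisbane is UTC+10:00, so local arrival = 3:22 PM + 10:00 = 1:22 AM on Apr 20.
Layover = 8:57 AM − 1:22 AM = 7 hours 35 minutes.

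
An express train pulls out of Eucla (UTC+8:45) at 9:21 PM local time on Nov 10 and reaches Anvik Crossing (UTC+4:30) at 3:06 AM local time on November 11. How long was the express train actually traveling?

10 hours

Anvik Crossing is 4:15 behind Eucla.
Clock-face elapsed time (ignoring zones) is 5 hours 45 minutes.
Actual elapsed = 5 hours 45 minutes + 4:15 = 10 hours.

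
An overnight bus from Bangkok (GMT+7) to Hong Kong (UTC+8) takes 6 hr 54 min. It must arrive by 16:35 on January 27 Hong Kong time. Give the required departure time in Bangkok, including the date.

Target arrival in UTC: 16:35 − 8:00 = 08:35 on Jan 27.
Subtract 6 hours 54 minutes → departure 01:41 UTC on Jan 27.
Bangkok is UTC+7:00: 01:41 + 7:00 = 08:41 on Jan 27.

08:41 on January 27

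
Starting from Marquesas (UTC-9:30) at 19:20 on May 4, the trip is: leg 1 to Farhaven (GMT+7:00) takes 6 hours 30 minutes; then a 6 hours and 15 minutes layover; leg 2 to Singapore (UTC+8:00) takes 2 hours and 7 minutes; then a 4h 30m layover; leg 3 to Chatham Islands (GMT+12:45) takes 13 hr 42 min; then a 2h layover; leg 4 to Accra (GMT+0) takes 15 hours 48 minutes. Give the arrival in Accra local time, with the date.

07:42 on May 7

Convert departure to UTC: 19:20 + 9:30 = 04:50 UTC on May 5.
Add 6 hours and 30 minutes leg 1 → 11:20 UTC.
Add 6 hours and 15 minutes layover in Farhaven → 17:35 UTC.
Add 2 hours 7 minutes leg 2 → 19:42 UTC.
Add 4 hours 30 minutes layover in Singapore → 00:12 UTC (May 6).
Add 13 hours and 42 minutes leg 3 → 13:54 UTC.
Add 2 hours layover in Chatham Islands → 15:54 UTC.
Add 15 hours and 48 minutes leg 4 → 07:42 UTC (May 7).
Accra is UTC+0, so local arrival is the same: 07:42 on May 7.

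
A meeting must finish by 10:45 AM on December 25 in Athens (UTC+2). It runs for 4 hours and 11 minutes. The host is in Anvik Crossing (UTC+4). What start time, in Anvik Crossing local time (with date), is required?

8:34 AM on Dec 25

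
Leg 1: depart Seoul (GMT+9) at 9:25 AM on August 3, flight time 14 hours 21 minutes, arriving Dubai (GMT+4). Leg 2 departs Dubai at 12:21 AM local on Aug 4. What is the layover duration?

5 hours 35 minutes

Convert departure to UTC: 9:25 AM − 9:00 = 12:25 AM UTC on Aug 3.
Add 14 hours 21 minutes flight time → 2:46 PM UTC.
Dubai is UTC+4:00, so local arrival = 2:46 PM + 4:00 = 6:46 PM on Aug 3.
Layover = 12:21 AM − 6:46 PM (+1 day) = 5 hours 35 minutes.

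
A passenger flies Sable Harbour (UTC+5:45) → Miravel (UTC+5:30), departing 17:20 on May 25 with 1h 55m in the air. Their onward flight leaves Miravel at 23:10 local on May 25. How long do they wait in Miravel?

4 hours 10 minutes

Convert departure to UTC: 17:20 − 5:45 = 11:35 UTC on May 25.
Add 1 hour and 55 minutes flight time → 13:30 UTC.
Miravel is UTC+5:30, so local arrival = 13:30 + 5:30 = 19:00 on May 25.
Layover = 23:10 − 19:00 = 4 hours 10 minutes.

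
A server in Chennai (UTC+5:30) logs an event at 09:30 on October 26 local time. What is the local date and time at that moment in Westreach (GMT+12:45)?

In UTC: 09:30 − 5:30 = 04:00 on Oct 26.
Westreach is UTC+12:45: 04:00 + 12:45 = 16:45 on Oct 26.

16:45 on Oct 26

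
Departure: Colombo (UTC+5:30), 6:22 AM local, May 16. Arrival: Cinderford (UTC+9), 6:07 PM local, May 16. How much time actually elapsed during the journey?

Departure in UTC: 6:22 AM − 5:30 = 12:52 AM on May 16.
Arrival in UTC: 6:07 PM − 9:00 = 9:07 AM on May 16.
Elapsed = 9:07 AM − 12:52 AM = 8 hours 15 minutes.

8 hours 15 minutes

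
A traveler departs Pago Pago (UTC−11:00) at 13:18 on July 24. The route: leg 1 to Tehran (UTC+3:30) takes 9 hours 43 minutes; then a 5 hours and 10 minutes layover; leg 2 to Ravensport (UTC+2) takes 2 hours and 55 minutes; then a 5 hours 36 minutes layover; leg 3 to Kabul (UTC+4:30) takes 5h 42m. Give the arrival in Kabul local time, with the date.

09:54 on July 26

Convert departure to UTC: 13:18 + 11:00 = 00:18 UTC on Jul 25.
Add 9 hours and 43 minutes leg 1 → 10:01 UTC.
Add 5 hours and 10 minutes layover in Tehran → 15:11 UTC.
Add 2 hours and 55 minutes leg 2 → 18:06 UTC.
Add 5 hours and 36 minutes layover in Ravensport → 23:42 UTC.
Add 5 hours and 42 minutes leg 3 → 05:24 UTC (Jul 26).
Kabul is UTC+4:30, so local arrival = 05:24 + 4:30 = 09:54 on Jul 26.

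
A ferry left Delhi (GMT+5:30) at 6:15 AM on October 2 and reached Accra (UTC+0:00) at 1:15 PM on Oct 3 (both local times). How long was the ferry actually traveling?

36 hours 30 minutes

Departure in UTC: 6:15 AM − 5:30 = 12:45 AM on Oct 2.
Arrival is already UTC: 1:15 PM on Oct 3.
Elapsed = 1:15 PM − 12:45 AM (+1 day) = 36 hours 30 minutes.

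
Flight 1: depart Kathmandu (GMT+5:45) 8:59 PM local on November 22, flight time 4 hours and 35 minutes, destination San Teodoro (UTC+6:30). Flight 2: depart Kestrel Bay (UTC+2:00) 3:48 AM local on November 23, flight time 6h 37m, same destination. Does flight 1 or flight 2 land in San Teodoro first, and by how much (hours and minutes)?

the first, by 12 hours 36 minutes

Flight 1 in UTC: 8:59 PM − 5:45 = 3:14 PM on Nov 22.
+4 hours 35 minutes → arrive 7:49 PM UTC on Nov 22.
Flight 2 in UTC: 3:48 AM − 2:00 = 1:48 AM on Nov 23.
+6 hours and 37 minutes → arrive 8:25 AM UTC on Nov 23.
Flight 1 lands earlier by 12 hours 36 minutes.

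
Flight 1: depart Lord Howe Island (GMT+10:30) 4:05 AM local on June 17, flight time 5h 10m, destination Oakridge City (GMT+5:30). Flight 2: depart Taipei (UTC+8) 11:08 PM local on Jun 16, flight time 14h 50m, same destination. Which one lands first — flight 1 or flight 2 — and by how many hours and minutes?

Flight 1 in UTC: 4:05 AM − 10:30 = 5:35 PM on Jun 16.
+5 hours 10 minutes → arrive 10:45 PM UTC on Jun 16.
Flight 2 in UTC: 11:08 PM − 8:00 = 3:08 PM on Jun 16.
+14 hours 50 minutes → arrive 5:58 AM UTC on Jun 17.
Flight 1 lands earlier by 7 hours 13 minutes.

the first, by 7 hours 13 minutes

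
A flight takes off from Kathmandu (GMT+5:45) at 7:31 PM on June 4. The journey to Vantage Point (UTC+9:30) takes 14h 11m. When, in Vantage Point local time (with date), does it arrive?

Vantage Point is 3:45 ahead of Kathmandu.
After 14 hours 11 minutes it is 9:42 AM (Jun 5) in Kathmandu.
Shift by the zone difference: 9:42 AM + 3:45 = 1:27 PM on Jun 5 in Vantage Point.

1:27 PM on June 5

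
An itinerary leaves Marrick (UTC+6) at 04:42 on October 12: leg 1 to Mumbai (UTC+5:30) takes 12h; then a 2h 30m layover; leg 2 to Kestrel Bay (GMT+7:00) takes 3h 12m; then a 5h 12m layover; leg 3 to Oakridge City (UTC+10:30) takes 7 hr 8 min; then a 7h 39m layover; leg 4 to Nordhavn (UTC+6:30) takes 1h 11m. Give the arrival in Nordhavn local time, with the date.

20:04 on October 13

Convert departure to UTC: 04:42 − 6:00 = 22:42 UTC on Oct 11.
Add 12 hours leg 1 → 10:42 UTC (Oct 12).
Add 2 hours and 30 minutes layover in Mumbai → 13:12 UTC.
Add 3 hours 12 minutes leg 2 → 16:24 UTC.
Add 5 hours and 12 minutes layover in Kestrel Bay → 21:36 UTC.
Add 7 hours and 8 minutes leg 3 → 04:44 UTC (Oct 13).
Add 7 hours 39 minutes layover in Oakridge City → 12:23 UTC.
Add 1 hour 11 minutes leg 4 → 13:34 UTC.
Nordhavn is UTC+6:30, so local arrival = 13:34 + 6:30 = 20:04 on Oct 13.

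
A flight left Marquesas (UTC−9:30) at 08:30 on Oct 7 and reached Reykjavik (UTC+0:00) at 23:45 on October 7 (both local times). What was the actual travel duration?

Departure in UTC: 08:30 + 9:30 = 18:00 on Oct 7.
Arrival is already UTC: 23:45 on Oct 7.
Elapsed = 23:45 − 18:00 = 5 hours 45 minutes.

5 hours 45 minutes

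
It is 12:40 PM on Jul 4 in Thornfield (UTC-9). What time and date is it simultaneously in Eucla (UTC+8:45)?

In UTC: 12:40 PM + 9:00 = 9:40 PM on Jul 4.
Eucla is UTC+8:45: 9:40 PM + 8:45 = 6:25 AM on Jul 5.

6:25 AM on July 5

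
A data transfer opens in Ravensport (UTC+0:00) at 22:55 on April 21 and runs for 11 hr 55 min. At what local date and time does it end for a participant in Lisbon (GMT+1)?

11:50 on April 22

Ravensport is at UTC+0, so start is already 22:55 UTC on Apr 21.
Add 11 hours and 55 minutes duration → 10:50 UTC (Apr 22).
Lisbon is UTC+1:00, so local end time = 10:50 + 1:00 = 11:50 on Apr 22.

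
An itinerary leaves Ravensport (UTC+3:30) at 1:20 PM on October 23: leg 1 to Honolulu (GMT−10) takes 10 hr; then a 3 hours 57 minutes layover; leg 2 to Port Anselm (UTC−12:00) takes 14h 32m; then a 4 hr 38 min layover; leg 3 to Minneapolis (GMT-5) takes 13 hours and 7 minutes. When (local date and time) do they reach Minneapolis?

Convert departure to UTC: 1:20 PM − 3:30 = 9:50 AM UTC on Oct 23.
Add 10 hours leg 1 → 7:50 PM UTC.
Add 3 hours and 57 minutes layover in Honolulu → 11:47 PM UTC.
Add 14 hours and 32 minutes leg 2 → 2:19 PM UTC (Oct 24).
Add 4 hours 38 minutes layover in Port Anselm → 6:57 PM UTC.
Add 13 hours and 7 minutes leg 3 → 8:04 AM UTC (Oct 25).
Minneapolis is UTC−5:00, so local arrival = 8:04 AM − 5:00 = 3:04 AM on Oct 25.

3:04 AM on Oct 25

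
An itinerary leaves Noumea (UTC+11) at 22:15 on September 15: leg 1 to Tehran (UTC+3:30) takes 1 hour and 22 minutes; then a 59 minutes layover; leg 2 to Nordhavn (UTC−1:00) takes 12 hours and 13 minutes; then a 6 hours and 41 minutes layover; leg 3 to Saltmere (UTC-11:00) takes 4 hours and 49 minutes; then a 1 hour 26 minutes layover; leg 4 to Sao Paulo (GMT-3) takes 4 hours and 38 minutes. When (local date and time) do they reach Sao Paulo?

Convert departure to UTC: 22:15 − 11:00 = 11:15 UTC on Sep 15.
Add 1 hour 22 minutes leg 1 → 12:37 UTC.
Add 59 minutes layover in Tehran → 13:36 UTC.
Add 12 hours 13 minutes leg 2 → 01:49 UTC (Sep 16).
Add 6 hours 41 minutes layover in Nordhavn → 08:30 UTC.
Add 4 hours and 49 minutes leg 3 → 13:19 UTC.
Add 1 hour 26 minutes layover in Saltmere → 14:45 UTC.
Add 4 hours 38 minutes leg 4 → 19:23 UTC.
Sao Paulo is UTC−3:00, so local arrival = 19:23 − 3:00 = 16:23 on Sep 16.

16:23 on September 16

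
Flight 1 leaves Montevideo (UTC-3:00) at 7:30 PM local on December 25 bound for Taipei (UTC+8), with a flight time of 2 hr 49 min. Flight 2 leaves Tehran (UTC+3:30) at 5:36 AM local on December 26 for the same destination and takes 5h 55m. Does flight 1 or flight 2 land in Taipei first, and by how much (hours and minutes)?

the first, by 6 hours 42 minutes

Flight 1 in UTC: 7:30 PM + 3:00 = 10:30 PM on Dec 25.
+2 hours and 49 minutes → arrive 1:19 AM UTC on Dec 26.
Flight 2 in UTC: 5:36 AM − 3:30 = 2:06 AM on Dec 26.
+5 hours and 55 minutes → arrive 8:01 AM UTC on Dec 26.
Flight 1 lands earlier by 6 hours 42 minutes.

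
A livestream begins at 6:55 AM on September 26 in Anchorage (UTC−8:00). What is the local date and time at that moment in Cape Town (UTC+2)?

4:55 PM on September 26

In UTC: 6:55 AM + 8:00 = 2:55 PM on Sep 26.
Cape Town is UTC+2:00: 2:55 PM + 2:00 = 4:55 PM on Sep 26.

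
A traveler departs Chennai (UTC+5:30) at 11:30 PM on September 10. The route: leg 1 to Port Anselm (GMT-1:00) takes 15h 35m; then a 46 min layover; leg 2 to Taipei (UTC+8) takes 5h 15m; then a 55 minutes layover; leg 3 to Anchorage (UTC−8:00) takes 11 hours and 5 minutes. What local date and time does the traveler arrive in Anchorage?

7:36 PM on Sep 11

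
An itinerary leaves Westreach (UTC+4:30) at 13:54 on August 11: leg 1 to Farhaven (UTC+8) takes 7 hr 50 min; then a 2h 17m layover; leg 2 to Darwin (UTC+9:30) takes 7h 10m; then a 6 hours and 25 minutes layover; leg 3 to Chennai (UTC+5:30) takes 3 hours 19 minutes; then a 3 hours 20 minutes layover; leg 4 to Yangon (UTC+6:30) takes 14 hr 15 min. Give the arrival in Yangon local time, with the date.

12:30 on August 13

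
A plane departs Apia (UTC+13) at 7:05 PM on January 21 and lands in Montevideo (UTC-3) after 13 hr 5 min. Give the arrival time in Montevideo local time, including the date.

Montevideo is 16:00 behind Apia.
After 13 hours 5 minutes it is 8:10 AM (Jan 22) in Apia.
Shift by the zone difference: 8:10 AM − 16:00 = 4:10 PM on Jan 21 in Montevideo.

4:10 PM on Jan 21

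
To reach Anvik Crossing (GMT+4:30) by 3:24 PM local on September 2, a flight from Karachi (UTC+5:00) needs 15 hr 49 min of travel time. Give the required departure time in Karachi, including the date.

12:05 AM on September 2

Target arrival in UTC: 3:24 PM − 4:30 = 10:54 AM on Sep 2.
Subtract 15 hours 49 minutes → departure 7:05 PM UTC on Sep 1.
Karachi is UTC+5:00: 7:05 PM + 5:00 = 12:05 AM on Sep 2.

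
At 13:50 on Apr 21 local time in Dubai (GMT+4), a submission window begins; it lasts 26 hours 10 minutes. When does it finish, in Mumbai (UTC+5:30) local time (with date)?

Convert start to UTC: 13:50 − 4:00 = 09:50 UTC on Apr 21.
Add 26 hours 10 minutes duration → 12:00 UTC (Apr 22).
Mumbai is UTC+5:30, so local end time = 12:00 + 5:30 = 17:30 on Apr 22.

17:30 on Apr 22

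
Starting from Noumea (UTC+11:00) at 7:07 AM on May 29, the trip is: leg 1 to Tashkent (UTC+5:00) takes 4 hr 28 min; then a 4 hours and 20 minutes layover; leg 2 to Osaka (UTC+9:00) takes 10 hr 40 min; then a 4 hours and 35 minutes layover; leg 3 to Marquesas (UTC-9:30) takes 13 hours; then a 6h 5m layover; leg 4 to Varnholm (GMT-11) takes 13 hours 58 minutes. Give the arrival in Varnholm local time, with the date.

6:13 PM on May 30

Convert departure to UTC: 7:07 AM − 11:00 = 8:07 PM UTC on May 28.
Add 4 hours and 28 minutes leg 1 → 12:35 AM UTC (May 29).
Add 4 hours and 20 minutes layover in Tashkent → 4:55 AM UTC.
Add 10 hours and 40 minutes leg 2 → 3:35 PM UTC.
Add 4 hours and 35 minutes layover in Osaka → 8:10 PM UTC.
Add 13 hours leg 3 → 9:10 AM UTC (May 30).
Add 6 hours 5 minutes layover in Marquesas → 3:15 PM UTC.
Add 13 hours and 58 minutes leg 4 → 5:13 AM UTC (May 31).
Varnholm is UTC−11:00, so local arrival = 5:13 AM − 11:00 = 6:13 PM on May 30.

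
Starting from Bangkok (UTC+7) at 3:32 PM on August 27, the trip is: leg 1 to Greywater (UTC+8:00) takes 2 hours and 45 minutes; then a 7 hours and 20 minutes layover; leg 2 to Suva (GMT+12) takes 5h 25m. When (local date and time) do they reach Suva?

12:02 PM on August 28

Convert departure to UTC: 3:32 PM − 7:00 = 8:32 AM UTC on Aug 27.
Add 2 hours 45 minutes leg 1 → 11:17 AM UTC.
Add 7 hours and 20 minutes layover in Greywater → 6:37 PM UTC.
Add 5 hours 25 minutes leg 2 → 12:02 AM UTC (Aug 28).
Suva is UTC+12:00, so local arrival = 12:02 AM + 12:00 = 12:02 PM on Aug 28.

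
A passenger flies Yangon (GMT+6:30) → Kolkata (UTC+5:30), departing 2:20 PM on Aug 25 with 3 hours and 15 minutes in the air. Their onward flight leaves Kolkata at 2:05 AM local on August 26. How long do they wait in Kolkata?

9 hours 30 minutes

Convert departure to UTC: 2:20 PM − 6:30 = 7:50 AM UTC on Aug 25.
Add 3 hours and 15 minutes flight time → 11:05 AM UTC.
Kolkata is UTC+5:30, so local arrival = 11:05 AM + 5:30 = 4:35 PM on Aug 25.
Layover = 2:05 AM − 4:35 PM (+1 day) = 9 hours 30 minutes.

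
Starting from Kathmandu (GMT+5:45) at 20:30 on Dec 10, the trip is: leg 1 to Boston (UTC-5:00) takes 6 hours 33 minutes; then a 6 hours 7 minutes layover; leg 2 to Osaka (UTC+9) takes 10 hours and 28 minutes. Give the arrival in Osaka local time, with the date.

Convert departure to UTC: 20:30 − 5:45 = 14:45 UTC on Dec 10.
Add 6 hours 33 minutes leg 1 → 21:18 UTC.
Add 6 hours 7 minutes layover in Boston → 03:25 UTC (Dec 11).
Add 10 hours 28 minutes leg 2 → 13:53 UTC.
Osaka is UTC+9:00, so local arrival = 13:53 + 9:00 = 22:53 on Dec 11.

22:53 on December 11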